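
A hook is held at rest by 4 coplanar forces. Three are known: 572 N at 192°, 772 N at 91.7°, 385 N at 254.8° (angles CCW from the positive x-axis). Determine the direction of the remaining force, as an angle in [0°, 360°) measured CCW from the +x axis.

Sum the known components: ΣF_x = -683.3 N, ΣF_y = 281.2 N.
For equilibrium the remaining force must supply (−ΣF_x, −ΣF_y) = (683.3, -281.2) N.
Magnitude = √((683.3)² + (-281.2)²) = 738.9 N; direction = atan2(-281.2, 683.3) = 337.6°.

θ ≈ 338°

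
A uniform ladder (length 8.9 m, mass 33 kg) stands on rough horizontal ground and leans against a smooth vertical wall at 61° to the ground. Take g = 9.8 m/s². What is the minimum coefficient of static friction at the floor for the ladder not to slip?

ΣF_y = 0: N_floor = 33×9.8 = 323.4 N.
Torques about the foot: N_wall · 8.9 sin 61° = 33×9.8×4.45 cos 61° → N_wall = 89.632 N.
ΣF_x = 0: f_floor = N_wall = 89.632 N.
μ_min = f_floor / N_floor = 89.632 / 323.4 = 0.2772.

μ_min ≈ 0.277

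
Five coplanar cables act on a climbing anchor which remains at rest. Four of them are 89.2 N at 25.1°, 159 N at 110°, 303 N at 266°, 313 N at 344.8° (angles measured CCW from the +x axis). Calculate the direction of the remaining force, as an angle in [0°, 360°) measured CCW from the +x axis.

θ ≈ 147°

Sum the known components: ΣF_x = 307.3 N, ΣF_y = -197.1 N.
For equilibrium the remaining force must supply (−ΣF_x, −ΣF_y) = (-307.3, 197.1) N.
Magnitude = √((-307.3)² + (197.1)²) = 365.1 N; direction = atan2(197.1, -307.3) = 147.3°.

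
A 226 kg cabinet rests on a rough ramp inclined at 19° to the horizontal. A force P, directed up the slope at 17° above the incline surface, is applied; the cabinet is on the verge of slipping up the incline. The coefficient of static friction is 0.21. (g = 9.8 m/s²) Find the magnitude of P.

On the verge of sliding up the incline, friction equals μN and acts down the slope.
Perpendicular: N + P sin 17° = W cos 19° = 2094 N.
Along incline: P cos 17° = W sin 19° + μN  with W sin 19° = 721.1 N.
Solving the pair for P and N: P = 1141 N, N = 1761 N (and f = μN = 369.7 N).

P ≈ 1140 N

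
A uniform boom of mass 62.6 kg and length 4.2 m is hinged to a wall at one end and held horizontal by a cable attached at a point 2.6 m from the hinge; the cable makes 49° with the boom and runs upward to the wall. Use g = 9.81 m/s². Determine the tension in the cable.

T ≈ 657 N

Take torques about the hinge: T sin 49° · 2.6 = 62.6×9.81×2.1 = 1289.6 N·m.
So T = 1289.6 / (0.7547 × 2.6) = 657.22 N.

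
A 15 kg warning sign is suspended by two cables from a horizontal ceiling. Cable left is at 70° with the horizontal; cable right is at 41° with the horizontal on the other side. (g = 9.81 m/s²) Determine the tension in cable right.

Weight W = 15 × 9.81 = 147.2 N acts straight down.
Horizontal: T_left cos 70° = T_right cos 41°  →  T_left = 2.207 T_right.
Vertical: T_left sin 70° + T_right sin 41° = 147.2.
Substituting the horizontal relation into the vertical equation gives 2.73 T_right = 147.2, so T_right = 53.91 N.

T_right ≈ 53.9 N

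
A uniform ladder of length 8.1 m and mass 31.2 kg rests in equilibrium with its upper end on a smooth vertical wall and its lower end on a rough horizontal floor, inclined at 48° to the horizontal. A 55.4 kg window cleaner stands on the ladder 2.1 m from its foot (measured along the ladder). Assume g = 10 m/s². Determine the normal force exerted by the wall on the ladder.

Torques about the foot: N_wall · 8.1 sin 48° = 31.2×10×4.05 cos 48° + 55.4×10×2.1 cos 48° → N_wall = 269.79 N.

N_wall ≈ 270 N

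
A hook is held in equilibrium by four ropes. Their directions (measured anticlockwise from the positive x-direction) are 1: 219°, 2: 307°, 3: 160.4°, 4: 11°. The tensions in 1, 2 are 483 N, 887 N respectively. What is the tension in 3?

Resolve: ΣF_x = 483 cos 219° + 887 cos 307° + T_3 cos 160.4° + T_4 cos 11° = 0.
        ΣF_y = 483 sin 219° + 887 sin 307° + T_3 sin 160.4° + T_4 sin 11° = 0.
The known terms sum to (158.4, -1012) N, so -0.9421 T_3 + 0.9816 T_4 = -158.4 and 0.3355 T_3 + 0.1908 T_4 = 1012.
Solving simultaneously: T_3 = 2012 N, T_4 = 1769 N.

T_3 ≈ 2010 N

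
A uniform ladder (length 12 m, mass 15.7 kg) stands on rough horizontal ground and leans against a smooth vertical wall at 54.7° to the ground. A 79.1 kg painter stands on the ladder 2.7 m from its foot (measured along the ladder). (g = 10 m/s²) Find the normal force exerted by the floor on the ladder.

ΣF_y = 0: N_floor = 15.7×10 + 79.1×10 = 948 N.

N_floor ≈ 948 N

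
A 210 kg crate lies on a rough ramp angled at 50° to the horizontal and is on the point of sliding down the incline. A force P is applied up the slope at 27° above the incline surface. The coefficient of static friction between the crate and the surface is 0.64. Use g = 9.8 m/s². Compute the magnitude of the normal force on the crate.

On the verge of sliding down the incline, friction equals μN and acts up the slope.
Perpendicular: N + P sin 27° = W cos 50° = 1323 N.
Along incline: P cos 27° + μN = W sin 50° with W sin 50° = 1577 N.
Solving the pair for P and N: P = 1216 N, N = 771 N (and f = μN = 493.4 N).

N ≈ 771 N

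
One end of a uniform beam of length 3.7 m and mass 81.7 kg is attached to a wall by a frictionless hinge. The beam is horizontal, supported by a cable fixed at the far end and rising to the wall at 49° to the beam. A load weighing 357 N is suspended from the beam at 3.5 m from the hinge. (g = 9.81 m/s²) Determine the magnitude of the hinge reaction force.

|H| ≈ 767 N

Take torques about the hinge: T sin 49° · 3.7 = 81.7×9.81×1.85 + 357×3.5 = 2732.2 N·m.
So T = 2732.2 / (0.7547 × 3.7) = 978.44 N.
ΣF_x = 0: H_x = T cos 49° = 641.92 N.
ΣF_y = 0: H_y = (81.7×9.81 + 357) − T sin 49° = 1158.5 − 738.44 = 420.04 N.
|H| = √(H_x² + H_y²) = √((641.92)² + (420.04)²) = 767.13 N.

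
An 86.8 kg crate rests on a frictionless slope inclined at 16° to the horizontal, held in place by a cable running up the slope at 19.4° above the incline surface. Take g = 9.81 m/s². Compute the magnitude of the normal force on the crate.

N ≈ 736 N

Take axes along and perpendicular to the incline. Weight components: W sin 16° = 234.7 N down-slope, W cos 16° = 818.5 N into the surface.
Along incline: T cos 19.4° = W sin 16° → T = 248.8 N.
Perpendicular: N = W cos 16° − T sin 19.4° = 735.9 N.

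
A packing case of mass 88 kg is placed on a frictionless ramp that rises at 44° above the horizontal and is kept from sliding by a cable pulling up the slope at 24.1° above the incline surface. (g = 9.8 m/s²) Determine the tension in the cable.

T ≈ 656 N

Take axes along and perpendicular to the incline. Weight components: W sin 44° = 599.1 N down-slope, W cos 44° = 620.4 N into the surface.
Along incline: T cos 24.1° = W sin 44° → T = 656.3 N.
Perpendicular: N = W cos 44° − T sin 24.1° = 352.4 N.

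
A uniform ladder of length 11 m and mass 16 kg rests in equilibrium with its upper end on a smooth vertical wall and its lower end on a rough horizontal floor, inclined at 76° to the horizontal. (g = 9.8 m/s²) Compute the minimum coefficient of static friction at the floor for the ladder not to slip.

μ_min ≈ 0.125

ΣF_y = 0: N_floor = 16×9.8 = 156.8 N.
Torques about the foot: N_wall · 11 sin 76° = 16×9.8×5.5 cos 76° → N_wall = 19.547 N.
ΣF_x = 0: f_floor = N_wall = 19.547 N.
μ_min = f_floor / N_floor = 19.547 / 156.8 = 0.1247.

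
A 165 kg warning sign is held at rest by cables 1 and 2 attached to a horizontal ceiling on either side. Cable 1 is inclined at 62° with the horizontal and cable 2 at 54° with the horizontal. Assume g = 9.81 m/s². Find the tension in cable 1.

T_1 ≈ 1060 N

Weight W = 165 × 9.81 = 1619 N acts straight down.
Horizontal: T_1 cos 62° = T_2 cos 54°  →  T_2 = 0.7987 T_1.
Vertical: T_1 sin 62° + T_2 sin 54° = 1619.
Substituting the horizontal relation into the vertical equation gives 1.529 T_1 = 1619, so T_1 = 1059 N.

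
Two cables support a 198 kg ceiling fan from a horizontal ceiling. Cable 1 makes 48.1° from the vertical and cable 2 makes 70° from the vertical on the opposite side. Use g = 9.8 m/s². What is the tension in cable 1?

Angles from the horizontal: cable 1 is 90° − 48.1° = 41.9°, cable 2 is 90° − 70° = 20°.
Weight W = 198 × 9.8 = 1940 N acts straight down.
Horizontal: T_1 cos 41.9° = T_2 cos 20°  →  T_2 = 0.7921 T_1.
Vertical: T_1 sin 41.9° + T_2 sin 20° = 1940.
Substituting the horizontal relation into the vertical equation gives 0.9387 T_1 = 1940, so T_1 = 2067 N.

T_1 ≈ 2070 N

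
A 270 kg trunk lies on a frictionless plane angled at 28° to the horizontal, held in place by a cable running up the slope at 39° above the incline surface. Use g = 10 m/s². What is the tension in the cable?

Take axes along and perpendicular to the incline. Weight components: W sin 28° = 1268 N down-slope, W cos 28° = 2384 N into the surface.
Along incline: T cos 39° = W sin 28° → T = 1631 N.
Perpendicular: N = W cos 28° − T sin 39° = 1357 N.

T ≈ 1630 N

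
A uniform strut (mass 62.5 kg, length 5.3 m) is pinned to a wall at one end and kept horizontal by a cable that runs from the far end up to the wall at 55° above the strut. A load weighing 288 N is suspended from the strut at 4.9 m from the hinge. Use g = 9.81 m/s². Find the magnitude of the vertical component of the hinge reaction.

|H_y| ≈ 328 N

Take torques about the hinge: T sin 55° · 5.3 = 62.5×9.81×2.65 + 288×4.9 = 3036 N·m.
So T = 3036 / (0.8192 × 5.3) = 699.29 N.
ΣF_y = 0: H_y = (62.5×9.81 + 288) − T sin 55° = 901.12 − 572.83 = 328.3 N.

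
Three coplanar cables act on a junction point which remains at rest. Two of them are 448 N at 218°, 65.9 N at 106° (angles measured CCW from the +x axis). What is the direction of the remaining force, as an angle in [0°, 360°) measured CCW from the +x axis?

Sum the known components: ΣF_x = -371.2 N, ΣF_y = -212.5 N.
For equilibrium the remaining force must supply (−ΣF_x, −ΣF_y) = (371.2, 212.5) N.
Magnitude = √((371.2)² + (212.5)²) = 427.7 N; direction = atan2(212.5, 371.2) = 29.8°.

θ ≈ 29.8°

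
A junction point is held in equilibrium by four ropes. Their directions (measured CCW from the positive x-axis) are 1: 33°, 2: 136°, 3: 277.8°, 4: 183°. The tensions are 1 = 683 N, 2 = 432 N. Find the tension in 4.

T_4 ≈ 352 N

Resolve: ΣF_x = 683 cos 33° + 432 cos 136° + T_3 cos 277.8° + T_4 cos 183° = 0.
        ΣF_y = 683 sin 33° + 432 sin 136° + T_3 sin 277.8° + T_4 sin 183° = 0.
The known terms sum to (262.1, 672.1) N, so 0.1357 T_3 − 0.9986 T_4 = -262.1 and -0.9907 T_3 − 0.0523 T_4 = -672.1.
Solving simultaneously: T_3 = 659.8 N, T_4 = 352.1 N.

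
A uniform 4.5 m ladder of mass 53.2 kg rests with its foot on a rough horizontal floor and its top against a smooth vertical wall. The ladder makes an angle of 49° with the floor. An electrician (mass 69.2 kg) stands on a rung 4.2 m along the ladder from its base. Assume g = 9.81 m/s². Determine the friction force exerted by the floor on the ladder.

f ≈ 778 N

Torques about the foot: N_wall · 4.5 sin 49° = 53.2×9.81×2.25 cos 49° + 69.2×9.81×4.2 cos 49° → N_wall = 777.61 N.
ΣF_x = 0: f_floor = N_wall = 777.61 N.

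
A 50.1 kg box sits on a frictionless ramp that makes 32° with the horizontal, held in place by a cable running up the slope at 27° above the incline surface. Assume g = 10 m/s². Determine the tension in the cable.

T ≈ 298 N

Take axes along and perpendicular to the incline. Weight components: W sin 32° = 265.5 N down-slope, W cos 32° = 424.9 N into the surface.
Along incline: T cos 27° = W sin 32° → T = 298 N.
Perpendicular: N = W cos 32° − T sin 27° = 289.6 N.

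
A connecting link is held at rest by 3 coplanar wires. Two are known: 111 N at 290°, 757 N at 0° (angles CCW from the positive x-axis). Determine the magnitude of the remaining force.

Sum the known components: ΣF_x = 795 N, ΣF_y = -104.3 N.
For equilibrium the remaining force must supply (−ΣF_x, −ΣF_y) = (-795, 104.3) N.
Magnitude = √((-795)² + (104.3)²) = 801.8 N; direction = atan2(104.3, -795) = 172.5°.

F ≈ 802 N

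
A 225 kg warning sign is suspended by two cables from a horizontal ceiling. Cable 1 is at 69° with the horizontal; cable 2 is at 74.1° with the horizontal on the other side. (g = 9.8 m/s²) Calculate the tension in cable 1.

Weight W = 225 × 9.8 = 2205 N acts straight down.
Horizontal: T_1 cos 69° = T_2 cos 74.1°  →  T_2 = 1.308 T_1.
Vertical: T_1 sin 69° + T_2 sin 74.1° = 2205.
Substituting the horizontal relation into the vertical equation gives 2.192 T_1 = 2205, so T_1 = 1006 N.

T_1 ≈ 1010 N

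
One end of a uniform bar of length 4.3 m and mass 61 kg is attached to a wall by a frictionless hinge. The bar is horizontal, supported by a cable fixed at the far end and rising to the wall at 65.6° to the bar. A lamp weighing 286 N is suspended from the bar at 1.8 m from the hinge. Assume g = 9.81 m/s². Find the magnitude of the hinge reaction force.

|H| ≈ 503 N

Take torques about the hinge: T sin 65.6° · 4.3 = 61×9.81×2.15 + 286×1.8 = 1801.4 N·m.
So T = 1801.4 / (0.9107 × 4.3) = 460.01 N.
ΣF_x = 0: H_x = T cos 65.6° = 190.03 N.
ΣF_y = 0: H_y = (61×9.81 + 286) − T sin 65.6° = 884.41 − 418.93 = 465.48 N.
|H| = √(H_x² + H_y²) = √((190.03)² + (465.48)²) = 502.78 N.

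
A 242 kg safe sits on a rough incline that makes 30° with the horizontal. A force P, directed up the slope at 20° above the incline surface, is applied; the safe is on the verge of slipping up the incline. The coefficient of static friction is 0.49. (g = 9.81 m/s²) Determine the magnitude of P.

P ≈ 1980 N

On the verge of sliding up the incline, friction equals μN and acts down the slope.
Perpendicular: N + P sin 20° = W cos 30° = 2056 N.
Along incline: P cos 20° = W sin 30° + μN  with W sin 30° = 1187 N.
Solving the pair for P and N: P = 1982 N, N = 1378 N (and f = μN = 675.3 N).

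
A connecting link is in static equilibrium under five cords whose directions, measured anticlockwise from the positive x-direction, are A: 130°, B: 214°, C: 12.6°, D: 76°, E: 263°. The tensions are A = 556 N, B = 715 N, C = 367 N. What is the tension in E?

T_E ≈ 4920 N

Resolve: ΣF_x = 556 cos 130° + 715 cos 214° + 367 cos 12.6° + T_D cos 76° + T_E cos 263° = 0.
        ΣF_y = 556 sin 130° + 715 sin 214° + 367 sin 12.6° + T_D sin 76° + T_E sin 263° = 0.
The known terms sum to (-592, 106.2) N, so 0.2419 T_D − 0.1219 T_E = 592 and 0.9703 T_D − 0.9925 T_E = -106.2.
Solving simultaneously: T_D = 4928 N, T_E = 4924 N.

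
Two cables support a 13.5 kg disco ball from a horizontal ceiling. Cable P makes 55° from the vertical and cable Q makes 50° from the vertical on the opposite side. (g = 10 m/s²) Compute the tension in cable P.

T_P ≈ 107 N

Angles from the horizontal: cable P is 90° − 55° = 35°, cable Q is 90° − 50° = 40°.
Weight W = 13.5 × 10 = 135 N acts straight down.
Horizontal: T_P cos 35° = T_Q cos 40°  →  T_Q = 1.069 T_P.
Vertical: T_P sin 35° + T_Q sin 40° = 135.
Substituting the horizontal relation into the vertical equation gives 1.261 T_P = 135, so T_P = 107.1 N.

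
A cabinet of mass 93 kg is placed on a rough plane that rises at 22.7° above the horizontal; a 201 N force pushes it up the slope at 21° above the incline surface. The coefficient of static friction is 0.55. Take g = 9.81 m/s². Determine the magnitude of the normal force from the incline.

N ≈ 770 N

Axes along / perpendicular to the incline. W sin 22.7° = 352.1 N down-slope; W cos 22.7° = 841.7 N into the surface.
Perpendicular: N = W cos 22.7° − P sin 21° = 841.7 − 72.03 = 769.6 N.
Along incline: P cos 21° + f = W sin 22.7° (friction acts up-slope) → f = 352.1 − 187.6 = 164.4 N.
|f| = 164.4 N ≤ μN = 423.3 N, so the cabinet is indeed static.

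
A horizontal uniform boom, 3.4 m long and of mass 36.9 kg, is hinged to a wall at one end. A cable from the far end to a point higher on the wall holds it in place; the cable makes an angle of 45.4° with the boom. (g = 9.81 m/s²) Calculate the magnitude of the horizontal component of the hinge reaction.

Take torques about the hinge: T sin 45.4° · 3.4 = 36.9×9.81×1.7 = 615.38 N·m.
So T = 615.38 / (0.7120 × 3.4) = 254.2 N.
ΣF_x = 0: H_x = T cos 45.4° = 178.48 N.

H_x ≈ 178 N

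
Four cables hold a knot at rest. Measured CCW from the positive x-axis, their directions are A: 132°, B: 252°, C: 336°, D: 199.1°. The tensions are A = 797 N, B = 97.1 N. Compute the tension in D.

Resolve: ΣF_x = 797 cos 132° + 97.1 cos 252° + T_C cos 336° + T_D cos 199.1° = 0.
        ΣF_y = 797 sin 132° + 97.1 sin 252° + T_C sin 336° + T_D sin 199.1° = 0.
The known terms sum to (-563.3, 499.9) N, so 0.9135 T_C − 0.9449 T_D = 563.3 and -0.4067 T_C − 0.3272 T_D = -499.9.
Solving simultaneously: T_C = 961.2 N, T_D = 333.1 N.

T_D ≈ 333 N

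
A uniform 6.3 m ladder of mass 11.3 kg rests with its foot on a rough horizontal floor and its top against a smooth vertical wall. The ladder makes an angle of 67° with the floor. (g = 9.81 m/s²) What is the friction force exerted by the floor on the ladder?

Torques about the foot: N_wall · 6.3 sin 67° = 11.3×9.81×3.15 cos 67° → N_wall = 23.527 N.
ΣF_x = 0: f_floor = N_wall = 23.527 N.

f ≈ 23.5 N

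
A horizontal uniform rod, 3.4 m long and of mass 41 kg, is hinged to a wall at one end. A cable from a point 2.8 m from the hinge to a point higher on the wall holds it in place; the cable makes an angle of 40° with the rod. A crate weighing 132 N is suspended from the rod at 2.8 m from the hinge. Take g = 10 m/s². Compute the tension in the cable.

T ≈ 593 N

Take torques about the hinge: T sin 40° · 2.8 = 41×10×1.7 + 132×2.8 = 1066.6 N·m.
So T = 1066.6 / (0.6428 × 2.8) = 592.62 N.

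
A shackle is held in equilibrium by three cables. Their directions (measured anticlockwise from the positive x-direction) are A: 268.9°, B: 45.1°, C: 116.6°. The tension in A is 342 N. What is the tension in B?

T_B ≈ 168 N

Resolve: ΣF_x = 342 cos 268.9° + T_B cos 45.1° + T_C cos 116.6° = 0.
        ΣF_y = 342 sin 268.9° + T_B sin 45.1° + T_C sin 116.6° = 0.
The known terms sum to (-6.566, -341.9) N, so 0.7059 T_B − 0.4478 T_C = 6.566 and 0.7083 T_B + 0.8942 T_C = 341.9.
Solving simultaneously: T_B = 167.6 N, T_C = 249.6 N.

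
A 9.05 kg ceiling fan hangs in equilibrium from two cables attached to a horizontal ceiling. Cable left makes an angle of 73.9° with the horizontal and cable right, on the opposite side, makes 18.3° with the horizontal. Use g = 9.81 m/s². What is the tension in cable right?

T_right ≈ 24.6 N

Weight W = 9.05 × 9.81 = 88.78 N acts straight down.
Horizontal: T_left cos 73.9° = T_right cos 18.3°  →  T_left = 3.424 T_right.
Vertical: T_left sin 73.9° + T_right sin 18.3° = 88.78.
Substituting the horizontal relation into the vertical equation gives 3.603 T_right = 88.78, so T_right = 24.64 N.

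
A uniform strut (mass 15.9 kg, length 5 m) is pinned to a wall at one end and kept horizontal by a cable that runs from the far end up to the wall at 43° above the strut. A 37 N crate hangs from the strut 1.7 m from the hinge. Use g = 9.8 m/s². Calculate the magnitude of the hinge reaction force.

Take torques about the hinge: T sin 43° · 5 = 15.9×9.8×2.5 + 37×1.7 = 452.45 N·m.
So T = 452.45 / (0.6820 × 5) = 132.68 N.
ΣF_x = 0: H_x = T cos 43° = 97.039 N.
ΣF_y = 0: H_y = (15.9×9.8 + 37) − T sin 43° = 192.82 − 90.49 = 102.33 N.
|H| = √(H_x² + H_y²) = √((97.039)² + (102.33)²) = 141.02 N.

|H| ≈ 141 N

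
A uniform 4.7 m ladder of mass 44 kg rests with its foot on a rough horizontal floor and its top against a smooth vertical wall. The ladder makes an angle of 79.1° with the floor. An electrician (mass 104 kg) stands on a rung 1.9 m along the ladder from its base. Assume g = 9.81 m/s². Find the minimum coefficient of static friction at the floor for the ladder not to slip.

ΣF_y = 0: N_floor = 44×9.81 + 104×9.81 = 1451.9 N.
Torques about the foot: N_wall · 4.7 sin 79.1° = 44×9.81×2.35 cos 79.1° + 104×9.81×1.9 cos 79.1° → N_wall = 120.98 N.
ΣF_x = 0: f_floor = N_wall = 120.98 N.
μ_min = f_floor / N_floor = 120.98 / 1451.9 = 0.08333.

μ_min ≈ 0.0833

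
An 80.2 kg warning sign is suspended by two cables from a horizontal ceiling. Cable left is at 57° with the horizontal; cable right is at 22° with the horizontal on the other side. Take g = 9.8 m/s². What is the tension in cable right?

T_right ≈ 436 N

Weight W = 80.2 × 9.8 = 786 N acts straight down.
Horizontal: T_left cos 57° = T_right cos 22°  →  T_left = 1.702 T_right.
Vertical: T_left sin 57° + T_right sin 22° = 786.
Substituting the horizontal relation into the vertical equation gives 1.802 T_right = 786, so T_right = 436.1 N.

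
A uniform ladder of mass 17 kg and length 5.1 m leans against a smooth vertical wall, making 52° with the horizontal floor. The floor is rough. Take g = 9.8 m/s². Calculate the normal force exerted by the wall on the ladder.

N_wall ≈ 65.1 N

Torques about the foot: N_wall · 5.1 sin 52° = 17×9.8×2.55 cos 52° → N_wall = 65.081 N.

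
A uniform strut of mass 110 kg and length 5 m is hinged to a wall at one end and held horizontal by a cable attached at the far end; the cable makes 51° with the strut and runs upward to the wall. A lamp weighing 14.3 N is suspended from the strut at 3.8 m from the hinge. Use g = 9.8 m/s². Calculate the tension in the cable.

T ≈ 708 N

Take torques about the hinge: T sin 51° · 5 = 110×9.8×2.5 + 14.3×3.8 = 2749.3 N·m.
So T = 2749.3 / (0.7771 × 5) = 707.55 N.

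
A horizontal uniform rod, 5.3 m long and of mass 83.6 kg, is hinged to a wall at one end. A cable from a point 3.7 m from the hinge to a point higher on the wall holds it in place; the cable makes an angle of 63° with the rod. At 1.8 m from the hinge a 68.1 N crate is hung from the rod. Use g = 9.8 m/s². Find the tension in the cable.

T ≈ 696 N

Take torques about the hinge: T sin 63° · 3.7 = 83.6×9.8×2.65 + 68.1×1.8 = 2293.7 N·m.
So T = 2293.7 / (0.8910 × 3.7) = 695.74 N.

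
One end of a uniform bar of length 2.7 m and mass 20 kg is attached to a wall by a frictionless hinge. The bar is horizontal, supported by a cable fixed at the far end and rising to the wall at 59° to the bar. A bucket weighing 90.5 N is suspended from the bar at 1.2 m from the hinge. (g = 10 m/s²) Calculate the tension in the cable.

Take torques about the hinge: T sin 59° · 2.7 = 20×10×1.35 + 90.5×1.2 = 378.6 N·m.
So T = 378.6 / (0.8572 × 2.7) = 163.59 N.

T ≈ 164 N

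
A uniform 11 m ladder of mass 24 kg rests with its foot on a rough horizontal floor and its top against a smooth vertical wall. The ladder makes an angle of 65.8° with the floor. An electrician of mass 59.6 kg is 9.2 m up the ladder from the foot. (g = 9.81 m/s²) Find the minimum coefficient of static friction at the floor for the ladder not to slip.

ΣF_y = 0: N_floor = 24×9.81 + 59.6×9.81 = 820.12 N.
Torques about the foot: N_wall · 11 sin 65.8° = 24×9.81×5.5 cos 65.8° + 59.6×9.81×9.2 cos 65.8° → N_wall = 272.67 N.
ΣF_x = 0: f_floor = N_wall = 272.67 N.
μ_min = f_floor / N_floor = 272.67 / 820.12 = 0.3325.

μ_min ≈ 0.332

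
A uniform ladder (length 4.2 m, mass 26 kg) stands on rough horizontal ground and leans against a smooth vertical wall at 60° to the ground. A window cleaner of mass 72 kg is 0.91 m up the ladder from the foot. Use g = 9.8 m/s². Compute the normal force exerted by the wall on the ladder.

Torques about the foot: N_wall · 4.2 sin 60° = 26×9.8×2.1 cos 60° + 72×9.8×0.91 cos 60° → N_wall = 161.82 N.

N_wall ≈ 162 N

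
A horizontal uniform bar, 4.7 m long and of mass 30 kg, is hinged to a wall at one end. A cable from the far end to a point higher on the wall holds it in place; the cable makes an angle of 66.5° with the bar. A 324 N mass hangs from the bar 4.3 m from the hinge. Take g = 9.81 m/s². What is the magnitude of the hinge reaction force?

|H| ≈ 260 N

Take torques about the hinge: T sin 66.5° · 4.7 = 30×9.81×2.35 + 324×4.3 = 2084.8 N·m.
So T = 2084.8 / (0.9171 × 4.7) = 483.69 N.
ΣF_x = 0: H_x = T cos 66.5° = 192.87 N.
ΣF_y = 0: H_y = (30×9.81 + 324) − T sin 66.5° = 618.3 − 443.58 = 174.72 N.
|H| = √(H_x² + H_y²) = √((192.87)² + (174.72)²) = 260.25 N.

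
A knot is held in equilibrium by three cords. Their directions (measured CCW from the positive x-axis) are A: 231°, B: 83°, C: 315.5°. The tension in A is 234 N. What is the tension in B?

T_B ≈ 294 N

Resolve: ΣF_x = 234 cos 231° + T_B cos 83° + T_C cos 315.5° = 0.
        ΣF_y = 234 sin 231° + T_B sin 83° + T_C sin 315.5° = 0.
The known terms sum to (-147.3, -181.9) N, so 0.1219 T_B + 0.7133 T_C = 147.3 and 0.9925 T_B − 0.7009 T_C = 181.9.
Solving simultaneously: T_B = 293.6 N, T_C = 156.3 N.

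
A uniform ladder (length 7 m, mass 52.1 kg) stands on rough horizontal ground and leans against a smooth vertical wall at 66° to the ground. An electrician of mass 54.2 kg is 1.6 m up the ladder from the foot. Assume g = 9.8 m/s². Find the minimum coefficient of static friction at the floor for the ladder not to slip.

μ_min ≈ 0.161

ΣF_y = 0: N_floor = 52.1×9.8 + 54.2×9.8 = 1041.7 N.
Torques about the foot: N_wall · 7 sin 66° = 52.1×9.8×3.5 cos 66° + 54.2×9.8×1.6 cos 66° → N_wall = 167.72 N.
ΣF_x = 0: f_floor = N_wall = 167.72 N.
μ_min = f_floor / N_floor = 167.72 / 1041.7 = 0.161.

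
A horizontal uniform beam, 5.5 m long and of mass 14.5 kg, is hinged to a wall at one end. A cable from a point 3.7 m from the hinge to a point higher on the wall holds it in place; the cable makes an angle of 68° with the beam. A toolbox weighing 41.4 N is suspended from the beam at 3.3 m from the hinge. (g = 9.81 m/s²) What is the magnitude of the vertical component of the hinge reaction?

Take torques about the hinge: T sin 68° · 3.7 = 14.5×9.81×2.75 + 41.4×3.3 = 527.79 N·m.
So T = 527.79 / (0.9272 × 3.7) = 153.85 N.
ΣF_y = 0: H_y = (14.5×9.81 + 41.4) − T sin 68° = 183.65 − 142.65 = 40.998 N.

|H_y| ≈ 41 N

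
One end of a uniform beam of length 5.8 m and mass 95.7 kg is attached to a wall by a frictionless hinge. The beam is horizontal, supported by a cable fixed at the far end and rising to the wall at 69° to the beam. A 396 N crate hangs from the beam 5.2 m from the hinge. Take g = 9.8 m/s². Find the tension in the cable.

T ≈ 883 N

Take torques about the hinge: T sin 69° · 5.8 = 95.7×9.8×2.9 + 396×5.2 = 4779 N·m.
So T = 4779 / (0.9336 × 5.8) = 882.59 N.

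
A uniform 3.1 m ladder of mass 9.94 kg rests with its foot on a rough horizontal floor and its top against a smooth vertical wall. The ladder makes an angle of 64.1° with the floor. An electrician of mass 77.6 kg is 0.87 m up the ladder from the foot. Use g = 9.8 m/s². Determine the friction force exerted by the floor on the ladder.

f ≈ 127 N

Torques about the foot: N_wall · 3.1 sin 64.1° = 9.94×9.8×1.55 cos 64.1° + 77.6×9.8×0.87 cos 64.1° → N_wall = 127.28 N.
ΣF_x = 0: f_floor = N_wall = 127.28 N.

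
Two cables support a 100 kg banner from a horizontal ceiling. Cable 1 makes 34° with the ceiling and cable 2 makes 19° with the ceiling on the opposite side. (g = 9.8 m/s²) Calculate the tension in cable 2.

T_2 ≈ 1020 N

Weight W = 100 × 9.8 = 980 N acts straight down.
Horizontal: T_1 cos 34° = T_2 cos 19°  →  T_1 = 1.141 T_2.
Vertical: T_1 sin 34° + T_2 sin 19° = 980.
Substituting the horizontal relation into the vertical equation gives 0.9633 T_2 = 980, so T_2 = 1017 N.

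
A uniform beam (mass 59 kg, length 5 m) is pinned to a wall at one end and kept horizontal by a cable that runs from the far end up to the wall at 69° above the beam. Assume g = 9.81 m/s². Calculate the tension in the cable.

T ≈ 310 N

Take torques about the hinge: T sin 69° · 5 = 59×9.81×2.5 = 1447 N·m.
So T = 1447 / (0.9336 × 5) = 309.98 N.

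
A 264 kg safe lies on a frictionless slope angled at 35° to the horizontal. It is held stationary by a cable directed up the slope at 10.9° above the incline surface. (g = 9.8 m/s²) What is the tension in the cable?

T ≈ 1510 N

Take axes along and perpendicular to the incline. Weight components: W sin 35° = 1484 N down-slope, W cos 35° = 2119 N into the surface.
Along incline: T cos 10.9° = W sin 35° → T = 1511 N.
Perpendicular: N = W cos 35° − T sin 10.9° = 1834 N.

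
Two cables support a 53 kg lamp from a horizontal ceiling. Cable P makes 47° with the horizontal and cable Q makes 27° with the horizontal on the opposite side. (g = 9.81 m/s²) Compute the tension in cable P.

Weight W = 53 × 9.81 = 519.9 N acts straight down.
Horizontal: T_P cos 47° = T_Q cos 27°  →  T_Q = 0.7654 T_P.
Vertical: T_P sin 47° + T_Q sin 27° = 519.9.
Substituting the horizontal relation into the vertical equation gives 1.079 T_P = 519.9, so T_P = 481.9 N.

T_P ≈ 482 N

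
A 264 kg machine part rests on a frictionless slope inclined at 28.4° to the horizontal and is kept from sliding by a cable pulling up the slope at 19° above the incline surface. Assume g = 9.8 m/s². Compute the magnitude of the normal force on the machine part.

Take axes along and perpendicular to the incline. Weight components: W sin 28.4° = 1231 N down-slope, W cos 28.4° = 2276 N into the surface.
Along incline: T cos 19° = W sin 28.4° → T = 1301 N.
Perpendicular: N = W cos 28.4° − T sin 19° = 1852 N.

N ≈ 1850 N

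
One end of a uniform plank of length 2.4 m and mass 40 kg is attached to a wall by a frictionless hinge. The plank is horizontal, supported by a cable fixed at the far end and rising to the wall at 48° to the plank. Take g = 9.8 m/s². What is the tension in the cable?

Take torques about the hinge: T sin 48° · 2.4 = 40×9.8×1.2 = 470.4 N·m.
So T = 470.4 / (0.7431 × 2.4) = 263.74 N.

T ≈ 264 N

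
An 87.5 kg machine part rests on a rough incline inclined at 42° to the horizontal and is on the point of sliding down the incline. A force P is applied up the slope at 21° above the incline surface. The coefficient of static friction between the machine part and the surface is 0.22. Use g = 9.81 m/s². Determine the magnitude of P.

On the verge of sliding down the incline, friction equals μN and acts up the slope.
Perpendicular: N + P sin 21° = W cos 42° = 637.9 N.
Along incline: P cos 21° + μN = W sin 42° with W sin 42° = 574.4 N.
Solving the pair for P and N: P = 507.8 N, N = 455.9 N (and f = μN = 100.3 N).

P ≈ 508 N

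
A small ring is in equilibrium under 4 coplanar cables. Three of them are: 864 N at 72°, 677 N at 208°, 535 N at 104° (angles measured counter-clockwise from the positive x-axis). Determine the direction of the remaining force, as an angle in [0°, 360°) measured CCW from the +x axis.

θ ≈ 294°

Sum the known components: ΣF_x = -460.2 N, ΣF_y = 1023 N.
For equilibrium the remaining force must supply (−ΣF_x, −ΣF_y) = (460.2, -1023) N.
Magnitude = √((460.2)² + (-1023)²) = 1122 N; direction = atan2(-1023, 460.2) = 294.2°.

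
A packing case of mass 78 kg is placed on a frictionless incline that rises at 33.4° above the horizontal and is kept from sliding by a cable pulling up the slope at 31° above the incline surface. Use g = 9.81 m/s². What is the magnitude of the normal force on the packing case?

N ≈ 386 N

Take axes along and perpendicular to the incline. Weight components: W sin 33.4° = 421.2 N down-slope, W cos 33.4° = 638.8 N into the surface.
Along incline: T cos 31° = W sin 33.4° → T = 491.4 N.
Perpendicular: N = W cos 33.4° − T sin 31° = 385.7 N.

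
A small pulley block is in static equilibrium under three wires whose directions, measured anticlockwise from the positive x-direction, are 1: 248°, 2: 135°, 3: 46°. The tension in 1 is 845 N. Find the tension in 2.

T_2 ≈ 317 N

Resolve: ΣF_x = 845 cos 248° + T_2 cos 135° + T_3 cos 46° = 0.
        ΣF_y = 845 sin 248° + T_2 sin 135° + T_3 sin 46° = 0.
The known terms sum to (-316.5, -783.5) N, so -0.7071 T_2 + 0.6947 T_3 = 316.5 and 0.7071 T_2 + 0.7193 T_3 = 783.5.
Solving simultaneously: T_2 = 316.6 N, T_3 = 777.9 N.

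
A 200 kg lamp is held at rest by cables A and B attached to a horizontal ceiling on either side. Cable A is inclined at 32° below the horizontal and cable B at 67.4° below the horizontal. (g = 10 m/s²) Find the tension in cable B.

Weight W = 200 × 10 = 2000 N acts straight down.
Horizontal: T_A cos 32° = T_B cos 67.4°  →  T_A = 0.4532 T_B.
Vertical: T_A sin 32° + T_B sin 67.4° = 2000.
Substituting the horizontal relation into the vertical equation gives 1.163 T_B = 2000, so T_B = 1719 N.

T_B ≈ 1720 N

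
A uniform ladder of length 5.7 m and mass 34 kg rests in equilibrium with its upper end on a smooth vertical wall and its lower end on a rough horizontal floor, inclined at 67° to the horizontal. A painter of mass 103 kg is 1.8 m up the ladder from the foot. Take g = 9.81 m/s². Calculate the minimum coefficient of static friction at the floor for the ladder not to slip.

ΣF_y = 0: N_floor = 34×9.81 + 103×9.81 = 1344 N.
Torques about the foot: N_wall · 5.7 sin 67° = 34×9.81×2.85 cos 67° + 103×9.81×1.8 cos 67° → N_wall = 206.23 N.
ΣF_x = 0: f_floor = N_wall = 206.23 N.
μ_min = f_floor / N_floor = 206.23 / 1344 = 0.1535.

μ_min ≈ 0.153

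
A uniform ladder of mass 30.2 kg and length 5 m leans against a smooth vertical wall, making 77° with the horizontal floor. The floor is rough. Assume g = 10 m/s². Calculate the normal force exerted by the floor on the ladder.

ΣF_y = 0: N_floor = 30.2×10 = 302 N.

N_floor ≈ 302 N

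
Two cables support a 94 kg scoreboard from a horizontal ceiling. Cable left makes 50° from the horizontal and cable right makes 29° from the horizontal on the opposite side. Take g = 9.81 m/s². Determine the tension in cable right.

T_right ≈ 604 N

Weight W = 94 × 9.81 = 922.1 N acts straight down.
Horizontal: T_left cos 50° = T_right cos 29°  →  T_left = 1.361 T_right.
Vertical: T_left sin 50° + T_right sin 29° = 922.1.
Substituting the horizontal relation into the vertical equation gives 1.527 T_right = 922.1, so T_right = 603.8 N.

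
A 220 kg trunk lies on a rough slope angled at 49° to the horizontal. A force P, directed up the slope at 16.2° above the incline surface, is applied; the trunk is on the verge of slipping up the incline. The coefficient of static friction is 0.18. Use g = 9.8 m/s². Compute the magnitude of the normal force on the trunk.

On the verge of sliding up the incline, friction equals μN and acts down the slope.
Perpendicular: N + P sin 16.2° = W cos 49° = 1414 N.
Along incline: P cos 16.2° = W sin 49° + μN  with W sin 49° = 1627 N.
Solving the pair for P and N: P = 1862 N, N = 894.9 N (and f = μN = 161.1 N).

N ≈ 895 N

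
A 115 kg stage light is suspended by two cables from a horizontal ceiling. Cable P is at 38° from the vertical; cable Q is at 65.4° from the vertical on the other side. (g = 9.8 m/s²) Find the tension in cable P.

Angles from the horizontal: cable P is 90° − 38° = 52°, cable Q is 90° − 65.4° = 24.6°.
Weight W = 115 × 9.8 = 1127 N acts straight down.
Horizontal: T_P cos 52° = T_Q cos 24.6°  →  T_Q = 0.6771 T_P.
Vertical: T_P sin 52° + T_Q sin 24.6° = 1127.
Substituting the horizontal relation into the vertical equation gives 1.07 T_P = 1127, so T_P = 1053 N.

T_P ≈ 1050 N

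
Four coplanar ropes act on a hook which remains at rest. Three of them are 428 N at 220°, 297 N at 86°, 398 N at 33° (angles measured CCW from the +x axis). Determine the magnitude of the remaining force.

F ≈ 239 N

Sum the known components: ΣF_x = 26.64 N, ΣF_y = 237.9 N.
For equilibrium the remaining force must supply (−ΣF_x, −ΣF_y) = (-26.64, -237.9) N.
Magnitude = √((-26.64)² + (-237.9)²) = 239.4 N; direction = atan2(-237.9, -26.64) = 263.6°.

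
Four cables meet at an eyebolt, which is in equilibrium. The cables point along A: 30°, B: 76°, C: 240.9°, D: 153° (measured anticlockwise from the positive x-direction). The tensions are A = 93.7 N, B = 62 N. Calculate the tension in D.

T_D ≈ 32 N

Resolve: ΣF_x = 93.7 cos 30° + 62 cos 76° + T_C cos 240.9° + T_D cos 153° = 0.
        ΣF_y = 93.7 sin 30° + 62 sin 76° + T_C sin 240.9° + T_D sin 153° = 0.
The known terms sum to (96.15, 107) N, so -0.4863 T_C − 0.8910 T_D = -96.15 and -0.8738 T_C + 0.4540 T_D = -107.
Solving simultaneously: T_C = 139.1 N, T_D = 31.99 N.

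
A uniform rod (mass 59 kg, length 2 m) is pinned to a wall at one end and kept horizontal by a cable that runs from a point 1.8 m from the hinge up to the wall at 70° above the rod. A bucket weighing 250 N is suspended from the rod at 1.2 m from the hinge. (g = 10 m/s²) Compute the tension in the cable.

Take torques about the hinge: T sin 70° · 1.8 = 59×10×1 + 250×1.2 = 890 N·m.
So T = 890 / (0.9397 × 1.8) = 526.18 N.

T ≈ 526 N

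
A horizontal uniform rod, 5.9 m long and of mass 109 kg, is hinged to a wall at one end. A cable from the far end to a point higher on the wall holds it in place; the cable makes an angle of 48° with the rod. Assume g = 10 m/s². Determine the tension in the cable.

T ≈ 733 N

Take torques about the hinge: T sin 48° · 5.9 = 109×10×2.95 = 3215.5 N·m.
So T = 3215.5 / (0.7431 × 5.9) = 733.37 N.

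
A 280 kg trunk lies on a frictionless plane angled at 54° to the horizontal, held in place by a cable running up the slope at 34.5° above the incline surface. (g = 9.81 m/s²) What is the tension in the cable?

Take axes along and perpendicular to the incline. Weight components: W sin 54° = 2222 N down-slope, W cos 54° = 1615 N into the surface.
Along incline: T cos 34.5° = W sin 54° → T = 2696 N.
Perpendicular: N = W cos 54° − T sin 34.5° = 87.25 N.

T ≈ 2700 N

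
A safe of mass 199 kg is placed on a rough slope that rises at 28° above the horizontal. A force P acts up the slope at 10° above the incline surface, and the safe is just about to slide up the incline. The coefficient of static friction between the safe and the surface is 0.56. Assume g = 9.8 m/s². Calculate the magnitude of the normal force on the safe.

On the verge of sliding up the incline, friction equals μN and acts down the slope.
Perpendicular: N + P sin 10° = W cos 28° = 1722 N.
Along incline: P cos 10° = W sin 28° + μN  with W sin 28° = 915.6 N.
Solving the pair for P and N: P = 1737 N, N = 1420 N (and f = μN = 795.3 N).

N ≈ 1420 N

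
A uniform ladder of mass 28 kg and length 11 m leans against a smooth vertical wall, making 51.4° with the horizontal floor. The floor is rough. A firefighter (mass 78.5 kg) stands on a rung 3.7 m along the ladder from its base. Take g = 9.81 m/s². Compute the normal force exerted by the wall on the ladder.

Torques about the foot: N_wall · 11 sin 51.4° = 28×9.81×5.5 cos 51.4° + 78.5×9.81×3.7 cos 51.4° → N_wall = 316.42 N.

N_wall ≈ 316 N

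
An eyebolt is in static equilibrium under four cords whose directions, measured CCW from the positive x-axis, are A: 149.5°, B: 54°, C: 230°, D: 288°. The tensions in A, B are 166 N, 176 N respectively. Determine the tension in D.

T_D ≈ 208 N

Resolve: ΣF_x = 166 cos 149.5° + 176 cos 54° + T_C cos 230° + T_D cos 288° = 0.
        ΣF_y = 166 sin 149.5° + 176 sin 54° + T_C sin 230° + T_D sin 288° = 0.
The known terms sum to (-39.58, 226.6) N, so -0.6428 T_C + 0.3090 T_D = 39.58 and -0.7660 T_C − 0.9511 T_D = -226.6.
Solving simultaneously: T_C = 38.20 N, T_D = 207.5 N.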